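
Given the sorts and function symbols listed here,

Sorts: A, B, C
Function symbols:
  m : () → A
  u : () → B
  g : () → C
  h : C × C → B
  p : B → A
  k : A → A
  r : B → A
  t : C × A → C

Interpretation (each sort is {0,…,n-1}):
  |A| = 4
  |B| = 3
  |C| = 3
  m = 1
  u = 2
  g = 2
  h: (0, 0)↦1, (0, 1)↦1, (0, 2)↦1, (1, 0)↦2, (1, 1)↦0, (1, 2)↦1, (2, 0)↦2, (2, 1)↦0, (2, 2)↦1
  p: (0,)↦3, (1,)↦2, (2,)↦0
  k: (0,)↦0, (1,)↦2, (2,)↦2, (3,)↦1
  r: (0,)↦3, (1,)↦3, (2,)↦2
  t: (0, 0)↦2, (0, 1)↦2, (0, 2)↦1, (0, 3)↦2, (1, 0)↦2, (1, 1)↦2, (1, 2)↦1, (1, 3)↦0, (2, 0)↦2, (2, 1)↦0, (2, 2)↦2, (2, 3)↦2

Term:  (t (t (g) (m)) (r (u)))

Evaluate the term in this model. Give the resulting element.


  g = 2
  m = 1
  (t (g) (m)) = t(2, 1) = 0
  u = 2
  (r (u)) = r(2,) = 2
  (t (t (g) (m)) (r (u))) = t(0, 2) = 1

value = 1


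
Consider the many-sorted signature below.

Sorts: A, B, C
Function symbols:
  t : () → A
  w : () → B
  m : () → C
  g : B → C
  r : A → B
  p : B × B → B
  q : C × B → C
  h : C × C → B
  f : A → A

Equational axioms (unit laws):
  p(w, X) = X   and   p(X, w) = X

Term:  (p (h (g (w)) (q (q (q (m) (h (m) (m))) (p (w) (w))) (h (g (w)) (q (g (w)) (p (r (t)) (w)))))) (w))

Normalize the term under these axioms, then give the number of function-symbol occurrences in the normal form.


1. (p (h (g (w)) (q (q (q (m) (h (m) (m))) (p (w) (w))) (h (g (w)) (q (g (w)) (p (r (t)) (w)))))) (w))  →  (h (g (w)) (q (q (q (m) (h (m) (m))) (p (w) (w))) (h (g (w)) (q (g (w)) (p (r (t)) (w))))))
2. (h (g (w)) (q (q (q (m) (h (m) (m))) (p (w) (w))) (h (g (w)) (q (g (w)) (p (r (t)) (w))))))  →  (h (g (w)) (q (q (q (m) (h (m) (m))) (w)) (h (g (w)) (q (g (w)) (p (r (t)) (w))))))
3. (h (g (w)) (q (q (q (m) (h (m) (m))) (w)) (h (g (w)) (q (g (w)) (p (r (t)) (w))))))  →  (h (g (w)) (q (q (q (m) (h (m) (m))) (w)) (h (g (w)) (q (g (w)) (r (t))))))
normal form: (h (g (w)) (q (q (q (m) (h (m) (m))) (w)) (h (g (w)) (q (g (w)) (r (t))))))

size = 19


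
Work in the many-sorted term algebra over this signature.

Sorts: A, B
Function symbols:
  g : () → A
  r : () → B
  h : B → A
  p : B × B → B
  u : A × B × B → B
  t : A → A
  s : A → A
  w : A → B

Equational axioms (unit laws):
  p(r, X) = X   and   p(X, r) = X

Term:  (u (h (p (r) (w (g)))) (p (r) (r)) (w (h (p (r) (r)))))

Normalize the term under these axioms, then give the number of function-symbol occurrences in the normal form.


1. (u (h (p (r) (w (g)))) (p (r) (r)) (w (h (p (r) (r)))))  →  (u (h (w (g))) (p (r) (r)) (w (h (p (r) (r)))))
2. (u (h (w (g))) (p (r) (r)) (w (h (p (r) (r)))))  →  (u (h (w (g))) (r) (w (h (p (r) (r)))))
3. (u (h (w (g))) (r) (w (h (p (r) (r)))))  →  (u (h (w (g))) (r) (w (h (r))))
normal form: (u (h (w (g))) (r) (w (h (r))))

size = 8


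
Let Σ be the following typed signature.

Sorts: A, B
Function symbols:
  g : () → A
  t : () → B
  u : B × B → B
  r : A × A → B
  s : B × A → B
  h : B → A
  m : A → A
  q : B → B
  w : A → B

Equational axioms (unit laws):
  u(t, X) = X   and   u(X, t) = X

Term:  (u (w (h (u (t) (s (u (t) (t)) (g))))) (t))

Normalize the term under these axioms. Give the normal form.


1. (u (w (h (u (t) (s (u (t) (t)) (g))))) (t))  →  (w (h (u (t) (s (u (t) (t)) (g)))))
2. (w (h (u (t) (s (u (t) (t)) (g)))))  →  (w (h (s (u (t) (t)) (g))))
3. (w (h (s (u (t) (t)) (g))))  →  (w (h (s (t) (g))))

normal form = (w (h (s (t) (g))))


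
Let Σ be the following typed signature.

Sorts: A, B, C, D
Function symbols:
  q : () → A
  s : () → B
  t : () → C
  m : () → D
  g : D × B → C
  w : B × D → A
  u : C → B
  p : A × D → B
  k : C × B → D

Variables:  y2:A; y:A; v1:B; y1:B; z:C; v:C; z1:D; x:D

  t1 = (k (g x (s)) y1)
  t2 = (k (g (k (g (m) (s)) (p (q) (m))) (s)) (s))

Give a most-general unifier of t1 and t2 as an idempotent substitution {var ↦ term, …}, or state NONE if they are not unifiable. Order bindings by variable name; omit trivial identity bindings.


{x ↦ (k (g (m) (s)) (p (q) (m))), y1 ↦ (s)}


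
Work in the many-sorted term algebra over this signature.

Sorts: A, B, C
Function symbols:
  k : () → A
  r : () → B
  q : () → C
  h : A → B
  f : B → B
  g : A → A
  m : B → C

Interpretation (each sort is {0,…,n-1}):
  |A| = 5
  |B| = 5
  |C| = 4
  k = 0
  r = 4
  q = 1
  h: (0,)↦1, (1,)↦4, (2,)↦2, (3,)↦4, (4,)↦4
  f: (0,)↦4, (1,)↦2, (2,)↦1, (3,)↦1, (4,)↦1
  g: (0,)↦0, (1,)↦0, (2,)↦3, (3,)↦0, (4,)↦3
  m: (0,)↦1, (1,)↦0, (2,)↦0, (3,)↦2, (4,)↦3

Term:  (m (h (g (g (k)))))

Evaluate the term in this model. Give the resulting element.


value = 0

  k = 0
  (g (k)) = g(0,) = 0
  (g (g (k))) = g(0,) = 0
  (h (g (g (k)))) = h(0,) = 1
  (m (h (g (g (k))))) = m(1,) = 0


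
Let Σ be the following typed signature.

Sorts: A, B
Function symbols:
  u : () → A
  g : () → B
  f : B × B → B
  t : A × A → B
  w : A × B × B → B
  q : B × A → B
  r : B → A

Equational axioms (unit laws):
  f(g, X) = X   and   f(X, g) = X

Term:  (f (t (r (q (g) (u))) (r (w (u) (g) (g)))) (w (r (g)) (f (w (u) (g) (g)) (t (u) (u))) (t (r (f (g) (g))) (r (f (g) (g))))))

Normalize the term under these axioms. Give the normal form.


1. (f (t (r (q (g) (u))) (r (w (u) (g) (g)))) (w (r (g)) (f (w (u) (g) (g)) (t (u) (u))) (t (r (f (g) (g))) (r (f (g) (g))))))  →  (f (t (r (q (g) (u))) (r (w (u) (g) (g)))) (w (r (g)) (f (w (u) (g) (g)) (t (u) (u))) (t (r (g)) (r (f (g) (g))))))
2. (f (t (r (q (g) (u))) (r (w (u) (g) (g)))) (w (r (g)) (f (w (u) (g) (g)) (t (u) (u))) (t (r (g)) (r (f (g) (g))))))  →  (f (t (r (q (g) (u))) (r (w (u) (g) (g)))) (w (r (g)) (f (w (u) (g) (g)) (t (u) (u))) (t (r (g)) (r (g)))))

normal form = (f (t (r (q (g) (u))) (r (w (u) (g) (g)))) (w (r (g)) (f (w (u) (g) (g)) (t (u) (u))) (t (r (g)) (r (g)))))


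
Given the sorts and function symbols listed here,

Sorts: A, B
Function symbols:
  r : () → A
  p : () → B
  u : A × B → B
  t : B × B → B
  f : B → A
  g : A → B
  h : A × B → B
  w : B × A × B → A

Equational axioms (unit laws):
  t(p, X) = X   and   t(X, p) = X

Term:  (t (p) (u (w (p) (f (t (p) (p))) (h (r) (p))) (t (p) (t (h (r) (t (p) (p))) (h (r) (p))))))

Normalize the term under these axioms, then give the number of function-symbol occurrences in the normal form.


size = 15

1. (t (p) (u (w (p) (f (t (p) (p))) (h (r) (p))) (t (p) (t (h (r) (t (p) (p))) (h (r) (p))))))  →  (u (w (p) (f (t (p) (p))) (h (r) (p))) (t (p) (t (h (r) (t (p) (p))) (h (r) (p)))))
2. (u (w (p) (f (t (p) (p))) (h (r) (p))) (t (p) (t (h (r) (t (p) (p))) (h (r) (p)))))  →  (u (w (p) (f (p)) (h (r) (p))) (t (p) (t (h (r) (t (p) (p))) (h (r) (p)))))
3. (u (w (p) (f (p)) (h (r) (p))) (t (p) (t (h (r) (t (p) (p))) (h (r) (p)))))  →  (u (w (p) (f (p)) (h (r) (p))) (t (h (r) (t (p) (p))) (h (r) (p))))
4. (u (w (p) (f (p)) (h (r) (p))) (t (h (r) (t (p) (p))) (h (r) (p))))  →  (u (w (p) (f (p)) (h (r) (p))) (t (h (r) (p)) (h (r) (p))))
normal form: (u (w (p) (f (p)) (h (r) (p))) (t (h (r) (p)) (h (r) (p))))


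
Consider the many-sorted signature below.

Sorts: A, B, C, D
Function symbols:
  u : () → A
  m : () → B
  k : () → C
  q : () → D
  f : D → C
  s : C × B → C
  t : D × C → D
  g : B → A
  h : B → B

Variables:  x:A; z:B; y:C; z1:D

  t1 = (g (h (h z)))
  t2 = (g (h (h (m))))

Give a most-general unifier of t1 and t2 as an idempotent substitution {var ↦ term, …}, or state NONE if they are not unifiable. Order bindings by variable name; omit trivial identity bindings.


{z ↦ (m)}


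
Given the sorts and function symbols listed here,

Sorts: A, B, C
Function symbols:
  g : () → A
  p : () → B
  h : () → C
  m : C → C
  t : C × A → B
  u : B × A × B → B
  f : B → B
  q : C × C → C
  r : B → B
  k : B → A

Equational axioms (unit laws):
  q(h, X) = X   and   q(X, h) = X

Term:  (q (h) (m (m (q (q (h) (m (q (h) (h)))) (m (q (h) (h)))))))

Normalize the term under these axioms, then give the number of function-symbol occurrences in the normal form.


size = 7

1. (q (h) (m (m (q (q (h) (m (q (h) (h)))) (m (q (h) (h)))))))  →  (m (m (q (q (h) (m (q (h) (h)))) (m (q (h) (h))))))
2. (m (m (q (q (h) (m (q (h) (h)))) (m (q (h) (h))))))  →  (m (m (q (m (q (h) (h))) (m (q (h) (h))))))
3. (m (m (q (m (q (h) (h))) (m (q (h) (h))))))  →  (m (m (q (m (h)) (m (q (h) (h))))))
4. (m (m (q (m (h)) (m (q (h) (h))))))  →  (m (m (q (m (h)) (m (h)))))
normal form: (m (m (q (m (h)) (m (h)))))


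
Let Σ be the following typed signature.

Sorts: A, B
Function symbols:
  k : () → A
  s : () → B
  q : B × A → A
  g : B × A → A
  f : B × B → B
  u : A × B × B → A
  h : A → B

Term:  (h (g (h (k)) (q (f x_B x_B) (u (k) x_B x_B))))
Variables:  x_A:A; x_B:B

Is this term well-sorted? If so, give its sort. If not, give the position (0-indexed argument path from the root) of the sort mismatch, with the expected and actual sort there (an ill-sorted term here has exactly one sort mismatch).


well-sorted; sort = B

      (k) : A
    (h (k)) : B
        x_B : B
        x_B : B
      (f x_B x_B) : B
        (k) : A
        x_B : B
        x_B : B
      (u (k) x_B x_B) : A
    (q (f x_B x_B) (u (k) x_B x_B)) : A
  (g (h (k)) (q (f x_B x_B) (u (k) x_B x_B))) : A
(h (g (h (k)) (q (f x_B x_B) (u (k) x_B x_B)))) : B


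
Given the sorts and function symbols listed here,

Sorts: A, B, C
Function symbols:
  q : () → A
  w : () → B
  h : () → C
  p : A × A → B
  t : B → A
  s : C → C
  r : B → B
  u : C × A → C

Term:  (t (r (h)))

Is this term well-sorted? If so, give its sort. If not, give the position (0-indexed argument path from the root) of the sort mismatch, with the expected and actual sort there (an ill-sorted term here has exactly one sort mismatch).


    (h) : C
  (r (h)) : ✗ arg 0 at [0, 0] has sort C, expected B

ill-sorted at position [0, 0]: expected B, got C


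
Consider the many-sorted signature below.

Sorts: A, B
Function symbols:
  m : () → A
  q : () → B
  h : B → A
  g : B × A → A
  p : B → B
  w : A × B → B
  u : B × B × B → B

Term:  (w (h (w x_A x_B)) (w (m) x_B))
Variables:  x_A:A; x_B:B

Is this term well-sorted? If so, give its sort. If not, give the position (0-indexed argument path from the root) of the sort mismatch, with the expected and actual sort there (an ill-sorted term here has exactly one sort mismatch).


      x_A : A
      x_B : B
    (w x_A x_B) : B
  (h (w x_A x_B)) : A
    (m) : A
    x_B : B
  (w (m) x_B) : B
(w (h (w x_A x_B)) (w (m) x_B)) : B

well-sorted; sort = B


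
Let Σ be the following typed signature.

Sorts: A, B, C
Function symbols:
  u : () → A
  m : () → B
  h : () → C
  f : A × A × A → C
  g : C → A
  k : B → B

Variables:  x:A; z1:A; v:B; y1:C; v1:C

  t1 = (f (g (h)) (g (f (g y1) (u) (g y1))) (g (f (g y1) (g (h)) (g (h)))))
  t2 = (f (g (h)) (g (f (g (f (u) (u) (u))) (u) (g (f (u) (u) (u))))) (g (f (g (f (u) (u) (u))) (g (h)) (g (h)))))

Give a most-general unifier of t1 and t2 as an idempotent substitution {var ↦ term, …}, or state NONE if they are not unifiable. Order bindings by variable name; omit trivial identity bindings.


{y1 ↦ (f (u) (u) (u))}


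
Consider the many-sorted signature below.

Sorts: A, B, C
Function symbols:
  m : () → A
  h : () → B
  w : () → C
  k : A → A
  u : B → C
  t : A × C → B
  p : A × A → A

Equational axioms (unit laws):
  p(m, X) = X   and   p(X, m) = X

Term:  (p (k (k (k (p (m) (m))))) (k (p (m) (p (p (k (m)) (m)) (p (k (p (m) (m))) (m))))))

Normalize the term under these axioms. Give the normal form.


1. (p (k (k (k (p (m) (m))))) (k (p (m) (p (p (k (m)) (m)) (p (k (p (m) (m))) (m))))))  →  (p (k (k (k (m)))) (k (p (m) (p (p (k (m)) (m)) (p (k (p (m) (m))) (m))))))
2. (p (k (k (k (m)))) (k (p (m) (p (p (k (m)) (m)) (p (k (p (m) (m))) (m))))))  →  (p (k (k (k (m)))) (k (p (p (k (m)) (m)) (p (k (p (m) (m))) (m)))))
3. (p (k (k (k (m)))) (k (p (p (k (m)) (m)) (p (k (p (m) (m))) (m)))))  →  (p (k (k (k (m)))) (k (p (k (m)) (p (k (p (m) (m))) (m)))))
4. (p (k (k (k (m)))) (k (p (k (m)) (p (k (p (m) (m))) (m)))))  →  (p (k (k (k (m)))) (k (p (k (m)) (k (p (m) (m))))))
5. (p (k (k (k (m)))) (k (p (k (m)) (k (p (m) (m))))))  →  (p (k (k (k (m)))) (k (p (k (m)) (k (m)))))

normal form = (p (k (k (k (m)))) (k (p (k (m)) (k (m)))))


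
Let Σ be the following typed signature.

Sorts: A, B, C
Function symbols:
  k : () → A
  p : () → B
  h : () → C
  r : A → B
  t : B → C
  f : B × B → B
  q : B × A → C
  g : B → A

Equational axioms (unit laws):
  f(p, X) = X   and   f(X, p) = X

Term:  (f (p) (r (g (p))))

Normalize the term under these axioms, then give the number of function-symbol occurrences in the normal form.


1. (f (p) (r (g (p))))  →  (r (g (p)))
normal form: (r (g (p)))

size = 3


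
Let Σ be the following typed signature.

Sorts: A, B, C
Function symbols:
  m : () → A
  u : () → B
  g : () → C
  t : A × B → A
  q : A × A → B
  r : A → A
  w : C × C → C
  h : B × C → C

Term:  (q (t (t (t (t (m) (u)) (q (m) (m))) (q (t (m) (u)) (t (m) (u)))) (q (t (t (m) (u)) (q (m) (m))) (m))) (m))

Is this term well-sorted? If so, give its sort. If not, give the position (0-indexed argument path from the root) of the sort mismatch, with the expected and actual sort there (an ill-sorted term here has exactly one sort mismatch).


well-sorted; sort = B

          (m) : A
          (u) : B
        (t (m) (u)) : A
          (m) : A
          (m) : A
        (q (m) (m)) : B
      (t (t (m) (u)) (q (m) (m))) : A
          (m) : A
          (u) : B
        (t (m) (u)) : A
          (m) : A
          (u) : B
        (t (m) (u)) : A
      (q (t (m) (u)) (t (m) (u))) : B
    (t (t (t (m) (u)) (q (m) (m))) (q (t (m) (u)) (t (m) (u)))) : A
          (m) : A
          (u) : B
        (t (m) (u)) : A
          (m) : A
          (m) : A
        (q (m) (m)) : B
      (t (t (m) (u)) (q (m) (m))) : A
      (m) : A
    (q (t (t (m) (u)) (q (m) (m))) (m)) : B
  (t (t (t (t (m) (u)) (q (m) (m))) (q (t (m) (u)) (t (m) (u)))) (q (t (t (m) (u)) (q (m) (m))) (m))) : A
  (m) : A
(q (t (t (t (t (m) (u)) (q (m) (m))) (q (t (m) (u)) (t (m) (u)))) (q (t (t (m) (u)) (q (m) (m))) (m))) (m)) : B


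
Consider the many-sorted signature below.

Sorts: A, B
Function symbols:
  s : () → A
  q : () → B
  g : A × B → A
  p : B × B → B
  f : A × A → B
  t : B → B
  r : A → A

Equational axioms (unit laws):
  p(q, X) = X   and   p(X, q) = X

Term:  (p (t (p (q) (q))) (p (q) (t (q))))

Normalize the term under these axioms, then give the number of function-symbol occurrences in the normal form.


size = 5

1. (p (t (p (q) (q))) (p (q) (t (q))))  →  (p (t (q)) (p (q) (t (q))))
2. (p (t (q)) (p (q) (t (q))))  →  (p (t (q)) (t (q)))
normal form: (p (t (q)) (t (q)))


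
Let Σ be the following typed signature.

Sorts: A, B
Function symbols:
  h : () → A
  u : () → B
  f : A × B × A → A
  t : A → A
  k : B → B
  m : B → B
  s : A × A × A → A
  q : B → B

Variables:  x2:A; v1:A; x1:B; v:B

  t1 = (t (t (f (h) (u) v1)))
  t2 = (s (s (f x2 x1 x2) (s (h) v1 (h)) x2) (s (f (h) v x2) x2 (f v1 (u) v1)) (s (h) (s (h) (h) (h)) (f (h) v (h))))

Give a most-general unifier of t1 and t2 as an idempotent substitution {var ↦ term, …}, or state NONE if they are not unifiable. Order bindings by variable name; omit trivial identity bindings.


NONE (not unifiable)

head clash or occurs-check failure — not unifiable


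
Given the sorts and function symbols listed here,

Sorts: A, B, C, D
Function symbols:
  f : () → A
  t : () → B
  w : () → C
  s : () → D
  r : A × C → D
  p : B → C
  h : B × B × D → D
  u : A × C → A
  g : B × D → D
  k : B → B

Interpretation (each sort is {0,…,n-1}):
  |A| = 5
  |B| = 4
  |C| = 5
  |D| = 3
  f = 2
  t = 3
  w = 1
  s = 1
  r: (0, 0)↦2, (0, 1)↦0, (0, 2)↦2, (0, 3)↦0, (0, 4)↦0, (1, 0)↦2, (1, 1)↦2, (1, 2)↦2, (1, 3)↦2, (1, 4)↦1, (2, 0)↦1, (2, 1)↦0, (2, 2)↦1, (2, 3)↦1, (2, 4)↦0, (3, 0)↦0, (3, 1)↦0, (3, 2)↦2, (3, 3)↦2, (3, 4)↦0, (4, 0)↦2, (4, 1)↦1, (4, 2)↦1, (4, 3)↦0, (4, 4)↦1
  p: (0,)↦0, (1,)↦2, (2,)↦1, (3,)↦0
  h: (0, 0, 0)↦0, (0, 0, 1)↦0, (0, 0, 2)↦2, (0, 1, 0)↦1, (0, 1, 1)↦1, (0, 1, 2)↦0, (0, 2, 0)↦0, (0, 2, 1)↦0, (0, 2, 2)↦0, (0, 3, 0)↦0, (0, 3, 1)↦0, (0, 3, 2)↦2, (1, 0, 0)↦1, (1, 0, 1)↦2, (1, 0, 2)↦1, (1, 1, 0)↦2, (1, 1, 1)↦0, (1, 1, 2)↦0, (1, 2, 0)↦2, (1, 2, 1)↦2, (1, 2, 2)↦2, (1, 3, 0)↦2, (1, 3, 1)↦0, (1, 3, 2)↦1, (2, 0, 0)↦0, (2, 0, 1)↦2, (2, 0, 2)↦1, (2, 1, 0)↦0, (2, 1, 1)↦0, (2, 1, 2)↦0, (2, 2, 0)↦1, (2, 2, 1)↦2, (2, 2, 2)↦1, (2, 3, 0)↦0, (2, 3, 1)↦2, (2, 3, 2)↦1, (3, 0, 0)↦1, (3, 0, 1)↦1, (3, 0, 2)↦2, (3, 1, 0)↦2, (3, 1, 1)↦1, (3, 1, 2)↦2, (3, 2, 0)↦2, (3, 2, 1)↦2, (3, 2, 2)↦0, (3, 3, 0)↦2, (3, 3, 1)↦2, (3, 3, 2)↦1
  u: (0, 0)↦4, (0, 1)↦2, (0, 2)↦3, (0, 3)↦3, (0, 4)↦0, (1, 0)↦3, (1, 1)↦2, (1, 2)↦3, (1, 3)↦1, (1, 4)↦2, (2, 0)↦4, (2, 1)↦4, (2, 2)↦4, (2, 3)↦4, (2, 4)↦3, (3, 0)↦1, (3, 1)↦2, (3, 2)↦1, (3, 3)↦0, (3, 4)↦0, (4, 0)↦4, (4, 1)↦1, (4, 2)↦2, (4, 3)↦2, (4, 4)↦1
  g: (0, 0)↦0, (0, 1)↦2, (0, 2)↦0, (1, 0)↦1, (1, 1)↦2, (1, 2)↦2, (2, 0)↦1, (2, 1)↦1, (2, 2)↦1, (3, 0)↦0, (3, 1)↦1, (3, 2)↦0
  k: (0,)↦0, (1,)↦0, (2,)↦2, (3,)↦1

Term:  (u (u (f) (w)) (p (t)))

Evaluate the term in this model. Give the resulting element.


  f = 2
  w = 1
  (u (f) (w)) = u(2, 1) = 4
  t = 3
  (p (t)) = p(3,) = 0
  (u (u (f) (w)) (p (t))) = u(4, 0) = 4

value = 4


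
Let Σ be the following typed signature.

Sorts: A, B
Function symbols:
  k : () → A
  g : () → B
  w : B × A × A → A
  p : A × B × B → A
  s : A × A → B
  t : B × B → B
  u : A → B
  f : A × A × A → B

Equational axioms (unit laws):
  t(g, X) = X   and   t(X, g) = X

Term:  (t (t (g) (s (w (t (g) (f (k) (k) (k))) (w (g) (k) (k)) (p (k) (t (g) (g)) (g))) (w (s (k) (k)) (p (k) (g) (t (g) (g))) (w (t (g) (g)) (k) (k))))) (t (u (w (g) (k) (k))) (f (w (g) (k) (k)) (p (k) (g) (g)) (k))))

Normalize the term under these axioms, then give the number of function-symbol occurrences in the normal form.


1. (t (t (g) (s (w (t (g) (f (k) (k) (k))) (w (g) (k) (k)) (p (k) (t (g) (g)) (g))) (w (s (k) (k)) (p (k) (g) (t (g) (g))) (w (t (g) (g)) (k) (k))))) (t (u (w (g) (k) (k))) (f (w (g) (k) (k)) (p (k) (g) (g)) (k))))  →  (t (s (w (t (g) (f (k) (k) (k))) (w (g) (k) (k)) (p (k) (t (g) (g)) (g))) (w (s (k) (k)) (p (k) (g) (t (g) (g))) (w (t (g) (g)) (k) (k)))) (t (u (w (g) (k) (k))) (f (w (g) (k) (k)) (p (k) (g) (g)) (k))))
2. (t (s (w (t (g) (f (k) (k) (k))) (w (g) (k) (k)) (p (k) (t (g) (g)) (g))) (w (s (k) (k)) (p (k) (g) (t (g) (g))) (w (t (g) (g)) (k) (k)))) (t (u (w (g) (k) (k))) (f (w (g) (k) (k)) (p (k) (g) (g)) (k))))  →  (t (s (w (f (k) (k) (k)) (w (g) (k) (k)) (p (k) (t (g) (g)) (g))) (w (s (k) (k)) (p (k) (g) (t (g) (g))) (w (t (g) (g)) (k) (k)))) (t (u (w (g) (k) (k))) (f (w (g) (k) (k)) (p (k) (g) (g)) (k))))
3. (t (s (w (f (k) (k) (k)) (w (g) (k) (k)) (p (k) (t (g) (g)) (g))) (w (s (k) (k)) (p (k) (g) (t (g) (g))) (w (t (g) (g)) (k) (k)))) (t (u (w (g) (k) (k))) (f (w (g) (k) (k)) (p (k) (g) (g)) (k))))  →  (t (s (w (f (k) (k) (k)) (w (g) (k) (k)) (p (k) (g) (g))) (w (s (k) (k)) (p (k) (g) (t (g) (g))) (w (t (g) (g)) (k) (k)))) (t (u (w (g) (k) (k))) (f (w (g) (k) (k)) (p (k) (g) (g)) (k))))
4. (t (s (w (f (k) (k) (k)) (w (g) (k) (k)) (p (k) (g) (g))) (w (s (k) (k)) (p (k) (g) (t (g) (g))) (w (t (g) (g)) (k) (k)))) (t (u (w (g) (k) (k))) (f (w (g) (k) (k)) (p (k) (g) (g)) (k))))  →  (t (s (w (f (k) (k) (k)) (w (g) (k) (k)) (p (k) (g) (g))) (w (s (k) (k)) (p (k) (g) (g)) (w (t (g) (g)) (k) (k)))) (t (u (w (g) (k) (k))) (f (w (g) (k) (k)) (p (k) (g) (g)) (k))))
5. (t (s (w (f (k) (k) (k)) (w (g) (k) (k)) (p (k) (g) (g))) (w (s (k) (k)) (p (k) (g) (g)) (w (t (g) (g)) (k) (k)))) (t (u (w (g) (k) (k))) (f (w (g) (k) (k)) (p (k) (g) (g)) (k))))  →  (t (s (w (f (k) (k) (k)) (w (g) (k) (k)) (p (k) (g) (g))) (w (s (k) (k)) (p (k) (g) (g)) (w (g) (k) (k)))) (t (u (w (g) (k) (k))) (f (w (g) (k) (k)) (p (k) (g) (g)) (k))))
normal form: (t (s (w (f (k) (k) (k)) (w (g) (k) (k)) (p (k) (g) (g))) (w (s (k) (k)) (p (k) (g) (g)) (w (g) (k) (k)))) (t (u (w (g) (k) (k))) (f (w (g) (k) (k)) (p (k) (g) (g)) (k))))

size = 43


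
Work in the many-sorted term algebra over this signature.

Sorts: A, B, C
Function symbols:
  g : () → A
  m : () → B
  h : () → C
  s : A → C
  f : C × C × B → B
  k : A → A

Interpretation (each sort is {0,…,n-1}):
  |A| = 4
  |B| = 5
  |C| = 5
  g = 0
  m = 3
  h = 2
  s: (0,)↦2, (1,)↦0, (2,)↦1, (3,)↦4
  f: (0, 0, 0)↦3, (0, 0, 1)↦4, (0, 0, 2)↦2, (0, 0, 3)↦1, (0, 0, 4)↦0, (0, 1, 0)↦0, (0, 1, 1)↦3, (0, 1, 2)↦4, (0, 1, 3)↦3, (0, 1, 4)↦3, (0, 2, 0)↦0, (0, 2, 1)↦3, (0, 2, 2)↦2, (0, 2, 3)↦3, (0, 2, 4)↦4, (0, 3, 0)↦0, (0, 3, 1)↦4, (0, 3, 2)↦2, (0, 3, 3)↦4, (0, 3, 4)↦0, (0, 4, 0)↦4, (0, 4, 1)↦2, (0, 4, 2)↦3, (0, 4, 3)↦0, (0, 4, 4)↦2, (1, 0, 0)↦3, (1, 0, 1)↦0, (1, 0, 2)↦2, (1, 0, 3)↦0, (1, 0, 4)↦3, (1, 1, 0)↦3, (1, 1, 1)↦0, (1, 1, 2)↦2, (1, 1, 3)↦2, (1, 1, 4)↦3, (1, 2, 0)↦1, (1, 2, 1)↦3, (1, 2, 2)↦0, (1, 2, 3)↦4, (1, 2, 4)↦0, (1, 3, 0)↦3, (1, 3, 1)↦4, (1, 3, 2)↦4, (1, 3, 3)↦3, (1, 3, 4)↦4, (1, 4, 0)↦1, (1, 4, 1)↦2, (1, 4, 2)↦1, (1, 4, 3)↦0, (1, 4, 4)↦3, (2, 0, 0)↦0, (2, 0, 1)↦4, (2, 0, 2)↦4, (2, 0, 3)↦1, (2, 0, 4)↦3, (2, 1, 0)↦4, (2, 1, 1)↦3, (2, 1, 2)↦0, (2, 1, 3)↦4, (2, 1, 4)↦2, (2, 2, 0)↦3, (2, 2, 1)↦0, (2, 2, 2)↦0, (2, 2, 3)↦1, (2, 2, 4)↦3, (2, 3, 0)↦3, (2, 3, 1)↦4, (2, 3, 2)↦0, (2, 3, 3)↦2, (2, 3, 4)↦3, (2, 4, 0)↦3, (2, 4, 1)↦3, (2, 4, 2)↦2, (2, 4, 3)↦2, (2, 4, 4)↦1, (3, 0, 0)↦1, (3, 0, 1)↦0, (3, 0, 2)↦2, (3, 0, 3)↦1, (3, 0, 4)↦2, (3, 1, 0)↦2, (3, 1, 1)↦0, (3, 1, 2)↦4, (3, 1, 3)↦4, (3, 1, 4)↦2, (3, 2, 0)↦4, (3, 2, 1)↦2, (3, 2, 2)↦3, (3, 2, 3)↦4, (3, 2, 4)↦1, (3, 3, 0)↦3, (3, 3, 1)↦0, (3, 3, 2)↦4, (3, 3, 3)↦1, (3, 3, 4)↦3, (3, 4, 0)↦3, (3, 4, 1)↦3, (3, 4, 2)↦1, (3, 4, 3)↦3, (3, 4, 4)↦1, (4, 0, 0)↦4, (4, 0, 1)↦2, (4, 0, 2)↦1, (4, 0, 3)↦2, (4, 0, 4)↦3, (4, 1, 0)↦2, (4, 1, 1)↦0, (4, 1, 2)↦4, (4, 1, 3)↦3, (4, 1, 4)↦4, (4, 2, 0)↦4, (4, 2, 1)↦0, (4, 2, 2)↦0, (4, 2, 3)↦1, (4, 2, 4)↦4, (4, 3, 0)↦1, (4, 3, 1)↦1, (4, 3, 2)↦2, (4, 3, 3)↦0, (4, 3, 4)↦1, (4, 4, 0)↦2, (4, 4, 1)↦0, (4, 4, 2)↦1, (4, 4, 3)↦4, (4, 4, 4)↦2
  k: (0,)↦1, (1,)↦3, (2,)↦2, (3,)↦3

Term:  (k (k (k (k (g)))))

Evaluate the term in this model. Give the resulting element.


  g = 0
  (k (g)) = k(0,) = 1
  (k (k (g))) = k(1,) = 3
  (k (k (k (g)))) = k(3,) = 3
  (k (k (k (k (g))))) = k(3,) = 3

value = 3


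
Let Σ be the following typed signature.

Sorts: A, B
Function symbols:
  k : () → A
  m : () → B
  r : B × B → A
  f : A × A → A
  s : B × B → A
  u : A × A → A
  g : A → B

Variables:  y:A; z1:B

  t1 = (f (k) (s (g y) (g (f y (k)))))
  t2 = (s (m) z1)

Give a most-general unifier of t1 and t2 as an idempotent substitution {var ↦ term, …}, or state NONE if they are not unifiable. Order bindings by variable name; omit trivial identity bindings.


head clash or occurs-check failure — not unifiable

NONE (not unifiable)


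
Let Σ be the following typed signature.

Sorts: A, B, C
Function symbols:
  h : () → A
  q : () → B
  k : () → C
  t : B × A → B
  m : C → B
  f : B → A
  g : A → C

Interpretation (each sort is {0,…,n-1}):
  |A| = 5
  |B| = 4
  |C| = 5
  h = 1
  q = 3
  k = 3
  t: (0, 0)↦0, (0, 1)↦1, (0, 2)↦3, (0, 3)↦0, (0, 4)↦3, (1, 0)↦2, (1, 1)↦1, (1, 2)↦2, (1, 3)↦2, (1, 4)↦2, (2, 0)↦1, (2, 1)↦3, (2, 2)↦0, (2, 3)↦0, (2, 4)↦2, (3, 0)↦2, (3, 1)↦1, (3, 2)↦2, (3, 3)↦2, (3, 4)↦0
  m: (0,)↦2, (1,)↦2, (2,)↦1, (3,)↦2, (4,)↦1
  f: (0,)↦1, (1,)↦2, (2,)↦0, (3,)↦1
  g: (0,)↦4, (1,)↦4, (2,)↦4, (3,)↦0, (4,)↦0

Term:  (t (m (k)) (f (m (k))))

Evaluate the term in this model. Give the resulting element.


value = 1

  k = 3
  (m (k)) = m(3,) = 2
  k = 3
  (m (k)) = m(3,) = 2
  (f (m (k))) = f(2,) = 0
  (t (m (k)) (f (m (k)))) = t(2, 0) = 1


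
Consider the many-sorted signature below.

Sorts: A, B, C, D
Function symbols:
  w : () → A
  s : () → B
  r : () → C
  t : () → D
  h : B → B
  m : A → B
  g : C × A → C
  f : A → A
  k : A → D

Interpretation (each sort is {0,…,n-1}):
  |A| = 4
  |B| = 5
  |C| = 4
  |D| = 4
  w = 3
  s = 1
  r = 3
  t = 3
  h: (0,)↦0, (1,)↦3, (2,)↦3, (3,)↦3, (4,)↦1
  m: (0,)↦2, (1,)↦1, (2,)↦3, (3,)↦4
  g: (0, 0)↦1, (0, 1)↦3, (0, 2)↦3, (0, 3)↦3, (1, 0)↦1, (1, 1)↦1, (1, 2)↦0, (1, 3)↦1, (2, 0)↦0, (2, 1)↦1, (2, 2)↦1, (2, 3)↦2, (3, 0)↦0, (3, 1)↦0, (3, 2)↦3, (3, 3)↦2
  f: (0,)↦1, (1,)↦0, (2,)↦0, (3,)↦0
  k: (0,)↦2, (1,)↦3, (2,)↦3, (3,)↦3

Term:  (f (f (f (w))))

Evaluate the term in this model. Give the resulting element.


  w = 3
  (f (w)) = f(3,) = 0
  (f (f (w))) = f(0,) = 1
  (f (f (f (w)))) = f(1,) = 0

value = 0


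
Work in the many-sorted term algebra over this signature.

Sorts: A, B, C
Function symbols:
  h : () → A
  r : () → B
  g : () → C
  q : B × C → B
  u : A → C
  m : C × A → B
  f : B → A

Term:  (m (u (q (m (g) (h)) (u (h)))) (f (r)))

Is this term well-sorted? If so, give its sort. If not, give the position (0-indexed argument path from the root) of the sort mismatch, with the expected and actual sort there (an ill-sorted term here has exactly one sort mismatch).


        (g) : C
        (h) : A
      (m (g) (h)) : B
        (h) : A
      (u (h)) : C
    (q (m (g) (h)) (u (h))) : B
  (u (q (m (g) (h)) (u (h)))) : ✗ arg 0 at [0, 0] has sort B, expected A
    (r) : B
  (f (r)) : A

ill-sorted at position [0, 0]: expected A, got B


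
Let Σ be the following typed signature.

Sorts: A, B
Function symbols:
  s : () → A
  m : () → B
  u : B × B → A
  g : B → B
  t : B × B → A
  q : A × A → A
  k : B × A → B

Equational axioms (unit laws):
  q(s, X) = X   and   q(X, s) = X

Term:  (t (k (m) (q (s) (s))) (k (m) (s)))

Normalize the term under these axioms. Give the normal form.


normal form = (t (k (m) (s)) (k (m) (s)))

1. (t (k (m) (q (s) (s))) (k (m) (s)))  →  (t (k (m) (s)) (k (m) (s)))


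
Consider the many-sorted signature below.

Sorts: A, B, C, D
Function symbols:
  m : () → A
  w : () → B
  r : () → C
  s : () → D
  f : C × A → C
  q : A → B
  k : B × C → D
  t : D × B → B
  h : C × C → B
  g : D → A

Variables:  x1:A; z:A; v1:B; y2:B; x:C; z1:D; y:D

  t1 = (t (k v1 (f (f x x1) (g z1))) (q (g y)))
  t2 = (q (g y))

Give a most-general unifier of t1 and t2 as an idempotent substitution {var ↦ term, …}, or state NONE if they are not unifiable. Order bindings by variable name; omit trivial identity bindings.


head clash or occurs-check failure — not unifiable

NONE (not unifiable)


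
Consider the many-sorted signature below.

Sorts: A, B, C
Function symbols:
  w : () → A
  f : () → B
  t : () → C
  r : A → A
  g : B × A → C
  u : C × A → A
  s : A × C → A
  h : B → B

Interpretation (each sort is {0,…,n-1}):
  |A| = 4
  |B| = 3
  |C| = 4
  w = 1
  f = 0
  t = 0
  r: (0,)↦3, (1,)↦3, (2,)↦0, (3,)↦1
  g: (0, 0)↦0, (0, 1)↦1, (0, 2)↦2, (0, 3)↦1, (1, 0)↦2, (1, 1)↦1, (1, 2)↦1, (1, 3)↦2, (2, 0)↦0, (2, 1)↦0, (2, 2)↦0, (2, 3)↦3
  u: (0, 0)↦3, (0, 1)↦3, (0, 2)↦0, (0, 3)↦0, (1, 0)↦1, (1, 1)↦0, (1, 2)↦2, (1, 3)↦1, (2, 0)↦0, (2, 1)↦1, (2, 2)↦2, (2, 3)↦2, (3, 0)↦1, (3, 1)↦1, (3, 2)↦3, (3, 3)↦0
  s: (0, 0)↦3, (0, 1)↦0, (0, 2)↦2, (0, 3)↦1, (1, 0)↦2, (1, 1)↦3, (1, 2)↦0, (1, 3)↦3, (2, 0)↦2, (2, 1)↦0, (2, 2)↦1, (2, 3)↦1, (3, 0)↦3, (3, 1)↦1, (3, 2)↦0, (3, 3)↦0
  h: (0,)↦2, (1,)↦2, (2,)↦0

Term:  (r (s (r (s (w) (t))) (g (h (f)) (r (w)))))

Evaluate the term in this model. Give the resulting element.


value = 3

  w = 1
  t = 0
  (s (w) (t)) = s(1, 0) = 2
  (r (s (w) (t))) = r(2,) = 0
  f = 0
  (h (f)) = h(0,) = 2
  w = 1
  (r (w)) = r(1,) = 3
  (g (h (f)) (r (w))) = g(2, 3) = 3
  (s (r (s (w) (t))) (g (h (f)) (r (w)))) = s(0, 3) = 1
  (r (s (r (s (w) (t))) (g (h (f)) (r (w))))) = r(1,) = 3


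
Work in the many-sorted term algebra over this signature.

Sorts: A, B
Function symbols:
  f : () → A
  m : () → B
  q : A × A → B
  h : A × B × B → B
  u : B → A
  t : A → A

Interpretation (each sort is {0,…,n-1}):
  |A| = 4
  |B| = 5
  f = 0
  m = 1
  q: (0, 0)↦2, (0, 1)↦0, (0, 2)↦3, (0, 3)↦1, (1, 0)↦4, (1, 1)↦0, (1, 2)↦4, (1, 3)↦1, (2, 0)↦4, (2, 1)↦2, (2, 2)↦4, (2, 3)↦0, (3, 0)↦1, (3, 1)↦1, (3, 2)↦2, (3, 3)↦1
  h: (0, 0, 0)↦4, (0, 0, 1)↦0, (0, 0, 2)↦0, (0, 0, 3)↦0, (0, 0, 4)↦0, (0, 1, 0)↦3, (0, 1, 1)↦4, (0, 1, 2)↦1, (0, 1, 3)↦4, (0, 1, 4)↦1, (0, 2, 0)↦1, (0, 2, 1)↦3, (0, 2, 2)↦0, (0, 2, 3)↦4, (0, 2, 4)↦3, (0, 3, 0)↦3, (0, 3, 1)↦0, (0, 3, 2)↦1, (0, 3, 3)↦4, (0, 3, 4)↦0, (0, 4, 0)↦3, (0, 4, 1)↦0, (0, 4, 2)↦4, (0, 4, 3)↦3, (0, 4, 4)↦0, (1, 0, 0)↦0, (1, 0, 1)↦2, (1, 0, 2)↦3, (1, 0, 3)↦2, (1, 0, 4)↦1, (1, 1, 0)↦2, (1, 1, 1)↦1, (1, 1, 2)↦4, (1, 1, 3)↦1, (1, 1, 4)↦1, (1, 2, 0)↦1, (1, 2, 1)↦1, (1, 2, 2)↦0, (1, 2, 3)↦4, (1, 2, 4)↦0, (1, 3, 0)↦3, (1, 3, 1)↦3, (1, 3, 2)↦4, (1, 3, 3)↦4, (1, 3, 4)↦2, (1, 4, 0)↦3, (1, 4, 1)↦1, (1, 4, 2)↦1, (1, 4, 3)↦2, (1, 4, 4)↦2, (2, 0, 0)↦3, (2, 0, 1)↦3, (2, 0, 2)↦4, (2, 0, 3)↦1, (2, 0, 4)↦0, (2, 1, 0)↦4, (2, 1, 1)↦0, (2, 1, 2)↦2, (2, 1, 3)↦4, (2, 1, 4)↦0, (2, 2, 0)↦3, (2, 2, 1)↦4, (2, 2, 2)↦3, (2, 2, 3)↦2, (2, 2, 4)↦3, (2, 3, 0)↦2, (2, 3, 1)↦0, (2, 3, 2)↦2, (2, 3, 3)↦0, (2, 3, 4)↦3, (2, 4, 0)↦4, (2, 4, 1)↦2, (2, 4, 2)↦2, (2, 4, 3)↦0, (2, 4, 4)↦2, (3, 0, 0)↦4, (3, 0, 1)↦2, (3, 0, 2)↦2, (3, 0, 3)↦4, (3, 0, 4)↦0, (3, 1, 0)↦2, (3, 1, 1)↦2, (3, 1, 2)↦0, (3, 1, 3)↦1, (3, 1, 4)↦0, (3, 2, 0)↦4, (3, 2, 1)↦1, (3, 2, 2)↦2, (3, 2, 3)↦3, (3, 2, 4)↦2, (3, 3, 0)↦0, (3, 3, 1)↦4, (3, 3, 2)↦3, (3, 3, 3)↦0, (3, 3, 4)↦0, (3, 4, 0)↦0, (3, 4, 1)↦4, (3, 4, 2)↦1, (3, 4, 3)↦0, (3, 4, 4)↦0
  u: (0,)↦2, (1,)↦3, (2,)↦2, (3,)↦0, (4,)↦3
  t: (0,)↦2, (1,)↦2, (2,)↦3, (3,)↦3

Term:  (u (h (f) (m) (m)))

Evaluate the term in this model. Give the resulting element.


value = 3

  f = 0
  m = 1
  m = 1
  (h (f) (m) (m)) = h(0, 1, 1) = 4
  (u (h (f) (m) (m))) = u(4,) = 3


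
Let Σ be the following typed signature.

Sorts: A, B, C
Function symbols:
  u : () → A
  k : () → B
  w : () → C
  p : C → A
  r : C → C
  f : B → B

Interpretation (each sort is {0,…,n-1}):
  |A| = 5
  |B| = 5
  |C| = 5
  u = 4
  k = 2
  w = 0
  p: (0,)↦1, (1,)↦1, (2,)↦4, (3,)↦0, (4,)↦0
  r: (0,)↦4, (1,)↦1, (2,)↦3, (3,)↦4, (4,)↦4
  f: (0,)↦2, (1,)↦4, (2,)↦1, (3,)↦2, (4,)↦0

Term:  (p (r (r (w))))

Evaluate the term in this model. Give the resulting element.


  w = 0
  (r (w)) = r(0,) = 4
  (r (r (w))) = r(4,) = 4
  (p (r (r (w)))) = p(4,) = 0

value = 0


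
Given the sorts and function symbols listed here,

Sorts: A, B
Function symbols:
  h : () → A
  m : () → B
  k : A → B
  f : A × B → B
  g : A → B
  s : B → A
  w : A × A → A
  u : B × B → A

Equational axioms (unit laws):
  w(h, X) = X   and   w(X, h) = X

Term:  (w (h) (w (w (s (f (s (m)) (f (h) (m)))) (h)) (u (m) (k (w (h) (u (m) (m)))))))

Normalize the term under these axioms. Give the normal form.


normal form = (w (s (f (s (m)) (f (h) (m)))) (u (m) (k (u (m) (m)))))

1. (w (h) (w (w (s (f (s (m)) (f (h) (m)))) (h)) (u (m) (k (w (h) (u (m) (m)))))))  →  (w (w (s (f (s (m)) (f (h) (m)))) (h)) (u (m) (k (w (h) (u (m) (m))))))
2. (w (w (s (f (s (m)) (f (h) (m)))) (h)) (u (m) (k (w (h) (u (m) (m))))))  →  (w (s (f (s (m)) (f (h) (m)))) (u (m) (k (w (h) (u (m) (m))))))
3. (w (s (f (s (m)) (f (h) (m)))) (u (m) (k (w (h) (u (m) (m))))))  →  (w (s (f (s (m)) (f (h) (m)))) (u (m) (k (u (m) (m)))))


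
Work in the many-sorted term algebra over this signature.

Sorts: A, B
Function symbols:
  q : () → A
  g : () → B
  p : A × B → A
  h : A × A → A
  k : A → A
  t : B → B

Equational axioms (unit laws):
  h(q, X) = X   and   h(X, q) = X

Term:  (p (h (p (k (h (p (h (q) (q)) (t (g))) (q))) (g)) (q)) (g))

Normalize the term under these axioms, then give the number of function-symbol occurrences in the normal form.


1. (p (h (p (k (h (p (h (q) (q)) (t (g))) (q))) (g)) (q)) (g))  →  (p (p (k (h (p (h (q) (q)) (t (g))) (q))) (g)) (g))
2. (p (p (k (h (p (h (q) (q)) (t (g))) (q))) (g)) (g))  →  (p (p (k (p (h (q) (q)) (t (g)))) (g)) (g))
3. (p (p (k (p (h (q) (q)) (t (g)))) (g)) (g))  →  (p (p (k (p (q) (t (g)))) (g)) (g))
normal form: (p (p (k (p (q) (t (g)))) (g)) (g))

size = 9


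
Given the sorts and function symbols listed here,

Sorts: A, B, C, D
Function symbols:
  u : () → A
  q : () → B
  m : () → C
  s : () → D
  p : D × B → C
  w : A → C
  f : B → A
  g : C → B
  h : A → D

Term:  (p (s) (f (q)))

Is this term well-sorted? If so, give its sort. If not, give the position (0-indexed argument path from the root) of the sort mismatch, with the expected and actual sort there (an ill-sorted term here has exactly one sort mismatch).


  (s) : D
    (q) : B
  (f (q)) : A
(p (s) (f (q))) : ✗ arg 1 at [1] has sort A, expected B

ill-sorted at position [1]: expected B, got A


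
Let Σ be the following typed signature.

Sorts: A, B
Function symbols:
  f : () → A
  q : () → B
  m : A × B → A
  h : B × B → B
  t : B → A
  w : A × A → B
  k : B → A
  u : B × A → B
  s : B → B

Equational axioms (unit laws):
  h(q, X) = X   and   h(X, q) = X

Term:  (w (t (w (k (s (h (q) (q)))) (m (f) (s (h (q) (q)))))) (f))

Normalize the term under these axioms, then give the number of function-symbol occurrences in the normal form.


size = 11

1. (w (t (w (k (s (h (q) (q)))) (m (f) (s (h (q) (q)))))) (f))  →  (w (t (w (k (s (q))) (m (f) (s (h (q) (q)))))) (f))
2. (w (t (w (k (s (q))) (m (f) (s (h (q) (q)))))) (f))  →  (w (t (w (k (s (q))) (m (f) (s (q))))) (f))
normal form: (w (t (w (k (s (q))) (m (f) (s (q))))) (f))


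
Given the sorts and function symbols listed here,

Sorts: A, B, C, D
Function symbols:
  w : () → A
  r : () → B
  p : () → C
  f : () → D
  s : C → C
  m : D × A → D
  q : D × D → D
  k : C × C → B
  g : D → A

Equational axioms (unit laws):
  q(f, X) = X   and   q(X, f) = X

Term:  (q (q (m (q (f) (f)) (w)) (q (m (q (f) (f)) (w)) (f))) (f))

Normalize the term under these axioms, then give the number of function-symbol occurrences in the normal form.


1. (q (q (m (q (f) (f)) (w)) (q (m (q (f) (f)) (w)) (f))) (f))  →  (q (m (q (f) (f)) (w)) (q (m (q (f) (f)) (w)) (f)))
2. (q (m (q (f) (f)) (w)) (q (m (q (f) (f)) (w)) (f)))  →  (q (m (f) (w)) (q (m (q (f) (f)) (w)) (f)))
3. (q (m (f) (w)) (q (m (q (f) (f)) (w)) (f)))  →  (q (m (f) (w)) (m (q (f) (f)) (w)))
4. (q (m (f) (w)) (m (q (f) (f)) (w)))  →  (q (m (f) (w)) (m (f) (w)))
normal form: (q (m (f) (w)) (m (f) (w)))

size = 7


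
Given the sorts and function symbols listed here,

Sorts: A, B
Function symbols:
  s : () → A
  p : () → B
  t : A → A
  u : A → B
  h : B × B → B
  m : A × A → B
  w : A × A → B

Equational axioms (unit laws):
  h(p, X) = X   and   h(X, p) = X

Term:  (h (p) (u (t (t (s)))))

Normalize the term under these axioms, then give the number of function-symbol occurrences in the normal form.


size = 4

1. (h (p) (u (t (t (s)))))  →  (u (t (t (s))))
normal form: (u (t (t (s))))


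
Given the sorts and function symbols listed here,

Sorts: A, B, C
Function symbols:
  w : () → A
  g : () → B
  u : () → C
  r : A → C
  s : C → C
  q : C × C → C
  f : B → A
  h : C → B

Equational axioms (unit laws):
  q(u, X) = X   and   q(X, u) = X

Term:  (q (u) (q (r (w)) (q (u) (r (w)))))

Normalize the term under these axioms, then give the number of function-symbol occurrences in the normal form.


1. (q (u) (q (r (w)) (q (u) (r (w)))))  →  (q (r (w)) (q (u) (r (w))))
2. (q (r (w)) (q (u) (r (w))))  →  (q (r (w)) (r (w)))
normal form: (q (r (w)) (r (w)))

size = 5


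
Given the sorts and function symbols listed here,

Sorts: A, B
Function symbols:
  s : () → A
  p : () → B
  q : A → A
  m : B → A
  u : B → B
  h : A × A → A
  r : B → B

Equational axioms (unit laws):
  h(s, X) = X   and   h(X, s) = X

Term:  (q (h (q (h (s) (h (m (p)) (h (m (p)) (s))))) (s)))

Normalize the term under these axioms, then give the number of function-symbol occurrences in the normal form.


1. (q (h (q (h (s) (h (m (p)) (h (m (p)) (s))))) (s)))  →  (q (q (h (s) (h (m (p)) (h (m (p)) (s))))))
2. (q (q (h (s) (h (m (p)) (h (m (p)) (s))))))  →  (q (q (h (m (p)) (h (m (p)) (s)))))
3. (q (q (h (m (p)) (h (m (p)) (s)))))  →  (q (q (h (m (p)) (m (p)))))
normal form: (q (q (h (m (p)) (m (p)))))

size = 7


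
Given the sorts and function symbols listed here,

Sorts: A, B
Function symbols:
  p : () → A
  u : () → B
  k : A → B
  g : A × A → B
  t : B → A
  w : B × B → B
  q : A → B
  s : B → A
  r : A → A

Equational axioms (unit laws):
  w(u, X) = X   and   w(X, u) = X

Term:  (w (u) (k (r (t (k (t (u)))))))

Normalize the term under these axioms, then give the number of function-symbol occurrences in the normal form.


size = 6

1. (w (u) (k (r (t (k (t (u)))))))  →  (k (r (t (k (t (u))))))
normal form: (k (r (t (k (t (u))))))


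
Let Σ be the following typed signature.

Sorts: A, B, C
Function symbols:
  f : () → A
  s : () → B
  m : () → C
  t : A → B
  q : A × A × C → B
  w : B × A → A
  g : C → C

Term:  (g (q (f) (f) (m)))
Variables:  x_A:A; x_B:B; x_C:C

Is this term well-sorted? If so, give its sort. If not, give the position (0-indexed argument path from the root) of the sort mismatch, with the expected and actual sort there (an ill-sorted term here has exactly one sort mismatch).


ill-sorted at position [0]: expected C, got B

    (f) : A
    (f) : A
    (m) : C
  (q (f) (f) (m)) : B
(g (q (f) (f) (m))) : ✗ arg 0 at [0] has sort B, expected C


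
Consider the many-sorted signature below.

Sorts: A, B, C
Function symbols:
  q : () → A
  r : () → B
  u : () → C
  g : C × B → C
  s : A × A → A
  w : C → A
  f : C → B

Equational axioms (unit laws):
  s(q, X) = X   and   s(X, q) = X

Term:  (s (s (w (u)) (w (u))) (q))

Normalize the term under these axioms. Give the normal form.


1. (s (s (w (u)) (w (u))) (q))  →  (s (w (u)) (w (u)))

normal form = (s (w (u)) (w (u)))


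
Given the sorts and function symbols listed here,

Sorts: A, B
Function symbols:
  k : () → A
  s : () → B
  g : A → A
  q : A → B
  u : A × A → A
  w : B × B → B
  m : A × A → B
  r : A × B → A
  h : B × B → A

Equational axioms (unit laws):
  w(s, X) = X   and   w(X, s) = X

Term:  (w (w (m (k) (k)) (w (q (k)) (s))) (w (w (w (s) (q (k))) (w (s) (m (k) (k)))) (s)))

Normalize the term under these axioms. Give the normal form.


normal form = (w (w (m (k) (k)) (q (k))) (w (q (k)) (m (k) (k))))

1. (w (w (m (k) (k)) (w (q (k)) (s))) (w (w (w (s) (q (k))) (w (s) (m (k) (k)))) (s)))  →  (w (w (m (k) (k)) (q (k))) (w (w (w (s) (q (k))) (w (s) (m (k) (k)))) (s)))
2. (w (w (m (k) (k)) (q (k))) (w (w (w (s) (q (k))) (w (s) (m (k) (k)))) (s)))  →  (w (w (m (k) (k)) (q (k))) (w (w (s) (q (k))) (w (s) (m (k) (k)))))
3. (w (w (m (k) (k)) (q (k))) (w (w (s) (q (k))) (w (s) (m (k) (k)))))  →  (w (w (m (k) (k)) (q (k))) (w (q (k)) (w (s) (m (k) (k)))))
4. (w (w (m (k) (k)) (q (k))) (w (q (k)) (w (s) (m (k) (k)))))  →  (w (w (m (k) (k)) (q (k))) (w (q (k)) (m (k) (k))))


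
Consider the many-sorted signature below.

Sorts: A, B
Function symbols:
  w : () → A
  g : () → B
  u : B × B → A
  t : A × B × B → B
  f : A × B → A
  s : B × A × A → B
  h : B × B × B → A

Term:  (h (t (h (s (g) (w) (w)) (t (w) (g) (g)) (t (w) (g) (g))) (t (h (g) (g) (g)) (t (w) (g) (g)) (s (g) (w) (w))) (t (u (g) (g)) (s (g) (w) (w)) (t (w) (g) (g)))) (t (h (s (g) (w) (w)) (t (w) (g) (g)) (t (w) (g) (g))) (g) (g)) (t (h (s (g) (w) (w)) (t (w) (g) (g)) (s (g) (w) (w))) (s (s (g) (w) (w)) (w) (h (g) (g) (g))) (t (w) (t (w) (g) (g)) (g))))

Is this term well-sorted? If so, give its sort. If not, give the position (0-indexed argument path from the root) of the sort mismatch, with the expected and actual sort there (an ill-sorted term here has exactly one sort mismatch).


well-sorted; sort = A

        (g) : B
        (w) : A
        (w) : A
      (s (g) (w) (w)) : B
        (w) : A
        (g) : B
        (g) : B
      (t (w) (g) (g)) : B
        (w) : A
        (g) : B
        (g) : B
      (t (w) (g) (g)) : B
    (h (s (g) (w) (w)) (t (w) (g) (g)) (t (w) (g) (g))) : A
        (g) : B
        (g) : B
        (g) : B
      (h (g) (g) (g)) : A
        (w) : A
        (g) : B
        (g) : B
      (t (w) (g) (g)) : B
        (g) : B
        (w) : A
        (w) : A
      (s (g) (w) (w)) : B
    (t (h (g) (g) (g)) (t (w) (g) (g)) (s (g) (w) (w))) : B
        (g) : B
        (g) : B
      (u (g) (g)) : A
        (g) : B
        (w) : A
        (w) : A
      (s (g) (w) (w)) : B
        (w) : A
        (g) : B
        (g) : B
      (t (w) (g) (g)) : B
    (t (u (g) (g)) (s (g) (w) (w)) (t (w) (g) (g))) : B
  (t (h (s (g) (w) (w)) (t (w) (g) (g)) (t (w) (g) (g))) (t (h (g) (g) (g)) (t (w) (g) (g)) (s (g) (w) (w))) (t (u (g) (g)) (s (g) (w) (w)) (t (w) (g) (g)))) : B
        (g) : B
        (w) : A
        (w) : A
      (s (g) (w) (w)) : B
        (w) : A
        (g) : B
        (g) : B
      (t (w) (g) (g)) : B
        (w) : A
        (g) : B
        (g) : B
      (t (w) (g) (g)) : B
    (h (s (g) (w) (w)) (t (w) (g) (g)) (t (w) (g) (g))) : A
    (g) : B
    (g) : B
  (t (h (s (g) (w) (w)) (t (w) (g) (g)) (t (w) (g) (g))) (g) (g)) : B
        (g) : B
        (w) : A
        (w) : A
      (s (g) (w) (w)) : B
        (w) : A
        (g) : B
        (g) : B
      (t (w) (g) (g)) : B
        (g) : B
        (w) : A
        (w) : A
      (s (g) (w) (w)) : B
    (h (s (g) (w) (w)) (t (w) (g) (g)) (s (g) (w) (w))) : A
        (g) : B
        (w) : A
        (w) : A
      (s (g) (w) (w)) : B
      (w) : A
        (g) : B
        (g) : B
        (g) : B
      (h (g) (g) (g)) : A
    (s (s (g) (w) (w)) (w) (h (g) (g) (g))) : B
      (w) : A
        (w) : A
        (g) : B
        (g) : B
      (t (w) (g) (g)) : B
      (g) : B
    (t (w) (t (w) (g) (g)) (g)) : B
  (t (h (s (g) (w) (w)) (t (w) (g) (g)) (s (g) (w) (w))) (s (s (g) (w) (w)) (w) (h (g) (g) (g))) (t (w) (t (w) (g) (g)) (g))) : B
(h (t (h (s (g) (w) (w)) (t (w) (g) (g)) (t (w) (g) (g))) (t (h (g) (g) (g)) (t (w) (g) (g)) (s (g) (w) (w))) (t (u (g) (g)) (s (g) (w) (w)) (t (w) (g) (g)))) (t (h (s (g) (w) (w)) (t (w) (g) (g)) (t (w) (g) (g))) (g) (g)) (t (h (s (g) (w) (w)) (t (w) (g) (g)) (s (g) (w) (w))) (s (s (g) (w) (w)) (w) (h (g) (g) (g))) (t (w) (t (w) (g) (g)) (g)))) : A
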